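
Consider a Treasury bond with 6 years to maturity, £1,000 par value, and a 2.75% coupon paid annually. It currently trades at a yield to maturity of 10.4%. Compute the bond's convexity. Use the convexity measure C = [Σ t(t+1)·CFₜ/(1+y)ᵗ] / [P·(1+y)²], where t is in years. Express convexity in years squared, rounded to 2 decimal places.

With y = 0.104:
  t   CF        PV=CF/(1+0.104)^t    t·PV        t(t+1)·PV
  1        27.50        24.9094        24.9094          49.8188
  2        27.50        22.5629        45.1258         135.3773
  3        27.50        20.4374        61.3122         245.2487
  4        27.50        18.5121        74.0485         370.2426
  5        27.50        16.7682        83.8412         503.0470
  6     1,027.50       567.5020     3,405.0120      23,835.0837
  Σ                    670.6920     3,694.2490      25,138.8181
P = 670.6920.
Convexity = Σ t(t+1)·PV / [P·(1+y)²] = 25,138.8181 / (670.6920 × 1.218816) = 30.75272.

30.75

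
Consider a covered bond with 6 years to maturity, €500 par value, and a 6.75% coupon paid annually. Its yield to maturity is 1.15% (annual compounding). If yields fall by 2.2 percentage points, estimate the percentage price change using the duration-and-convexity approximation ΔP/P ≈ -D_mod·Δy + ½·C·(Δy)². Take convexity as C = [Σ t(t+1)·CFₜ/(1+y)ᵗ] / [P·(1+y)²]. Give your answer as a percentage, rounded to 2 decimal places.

+12.26%

With y = 0.0115:
  t   CF        PV=CF/(1+0.0115)^t    t·PV        t(t+1)·PV
  1        33.75        33.3663        33.3663          66.7326
  2        33.75        32.9869        65.9739         197.9216
  3        33.75        32.6119        97.8357         391.3428
  4        33.75        32.2411       128.9645         644.8226
  5        33.75        31.8746       159.3729         956.2371
  6       533.75       498.3593     2,990.1558      20,931.0905
  Σ                    661.4401     3,475.6690      23,188.1472
P = 661.4401; D_Mac = 5.25470 yrs; D_mod = 5.19496 yrs; C = 34.26445.
Duration effect: -5.19496 × (-0.022) = +0.114289
Convexity effect: 0.5 × 34.26445 × (-0.022)² = +0.0082920
ΔP/P ≈ +0.114289 + 0.0082920 = +0.122581 = +12.2581%.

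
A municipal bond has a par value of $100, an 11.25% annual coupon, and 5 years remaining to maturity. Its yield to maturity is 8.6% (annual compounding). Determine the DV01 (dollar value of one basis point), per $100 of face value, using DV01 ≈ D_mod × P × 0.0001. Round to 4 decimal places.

Periodic yield y = 0.086.
  t   CF        PV=CF/(1+0.086)^t    t·PV
  1        11.25        10.3591        10.3591
  2        11.25         9.5388        19.0776
  3        11.25         8.7834        26.3502
  4        11.25         8.0879        32.3514
  5       111.25        73.6463       368.2315
  Σ                    110.4155       456.3698
P = 110.4155; D_Mac = 4.13321 yrs; D_mod = 3.80590 yrs.
DV01 ≈ 3.80590 × 110.4155 × 0.0001 = 0.042023.

$0.0420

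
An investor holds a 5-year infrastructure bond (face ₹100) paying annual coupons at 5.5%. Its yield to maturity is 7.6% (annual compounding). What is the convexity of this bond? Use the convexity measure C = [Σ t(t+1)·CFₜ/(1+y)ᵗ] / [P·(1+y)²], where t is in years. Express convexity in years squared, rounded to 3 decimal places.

With y = 0.076:
  t   CF        PV=CF/(1+0.076)^t    t·PV        t(t+1)·PV
  1         5.50         5.1115         5.1115          10.2230
  2         5.50         4.7505         9.5010          28.5029
  3         5.50         4.4150        13.2449          52.9794
  4         5.50         4.1031        16.4125          82.0623
  5       105.50        73.1461       365.7304       2,194.3826
  Σ                     91.5262       410.0002       2,368.1503
P = 91.5262.
Convexity = Σ t(t+1)·PV / [P·(1+y)²] = 2,368.1503 / (91.5262 × 1.157776) = 22.34804.

22.348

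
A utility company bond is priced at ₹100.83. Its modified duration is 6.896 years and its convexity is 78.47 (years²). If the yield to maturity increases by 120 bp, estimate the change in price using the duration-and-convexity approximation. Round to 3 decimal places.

Duration effect: -D_mod·Δy = -6.896 × (+0.012) = -0.082752
Convexity effect: ½·C·(Δy)² = 0.5 × 78.47 × (0.012)² = +0.00564984
ΔP/P ≈ -0.082752 + 0.00564984 = -0.07710216
ΔP ≈ 100.83 × (-0.07710216) = -7.7742107928.

-₹7.774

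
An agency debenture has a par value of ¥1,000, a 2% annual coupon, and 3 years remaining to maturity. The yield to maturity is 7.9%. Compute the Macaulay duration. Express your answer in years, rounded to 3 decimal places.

Periodic yield y = 0.079. Discount each cash flow and weight by its year:
  t   CF        PV=CF/(1+0.079)^t    t·PV
  1        20.00        18.5357        18.5357
  2        20.00        17.1786        34.3571
  3     1,020.00       811.9622     2,435.8867
  Σ                    847.6765     2,488.7796
Price P = Σ PV = 847.6765.
Macaulay duration = Σ(t·PV) / P = 2,488.7796 / 847.6765 = 2.93600 years.

2.936 years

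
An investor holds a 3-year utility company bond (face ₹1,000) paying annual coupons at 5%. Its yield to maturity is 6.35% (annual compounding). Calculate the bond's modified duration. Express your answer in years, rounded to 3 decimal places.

2.686 years

Periodic yield y = 0.0635. First find Macaulay duration:
  t   CF        PV=CF/(1+0.0635)^t    t·PV
  1        50.00        47.0146        47.0146
  2        50.00        44.2074        88.4148
  3     1,050.00       872.9248     2,618.7743
  Σ                    964.1467     2,754.2037
P = 964.1467; Macaulay duration = 2,754.2037 / 964.1467 = 2.85662 years.
Modified duration = D_Mac / (1 + y) = 2.85662 / 1.0635 = 2.68606 years.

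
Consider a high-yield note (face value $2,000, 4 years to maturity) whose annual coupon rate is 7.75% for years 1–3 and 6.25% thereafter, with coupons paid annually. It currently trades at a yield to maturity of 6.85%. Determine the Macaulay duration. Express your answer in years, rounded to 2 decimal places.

Periodic yield y = 0.0685. Discount each cash flow and weight by its year:
  t   CF        PV=CF/(1+0.0685)^t    t·PV
  1       155.00       145.0632       145.0632
  2       155.00       135.7634       271.5268
  3       155.00       127.0598       381.1794
  4     2,125.00     1,630.2748     6,521.0994
  Σ                  2,038.1612     7,318.8687
Price P = Σ PV = 2,038.1612.
Macaulay duration = Σ(t·PV) / P = 7,318.8687 / 2,038.1612 = 3.59092 years.

3.59 years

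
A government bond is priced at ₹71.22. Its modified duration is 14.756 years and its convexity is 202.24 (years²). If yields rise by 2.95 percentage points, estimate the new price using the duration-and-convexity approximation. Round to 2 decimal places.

Duration effect: -D_mod·Δy = -14.756 × (+0.0295) = -0.435302
Convexity effect: ½·C·(Δy)² = 0.5 × 202.24 × (0.0295)² = +0.08799968
ΔP/P ≈ -0.435302 + 0.08799968 = -0.34730232
New price ≈ 71.22 × (1 - 0.34730232) = 46.4851287696.

₹46.49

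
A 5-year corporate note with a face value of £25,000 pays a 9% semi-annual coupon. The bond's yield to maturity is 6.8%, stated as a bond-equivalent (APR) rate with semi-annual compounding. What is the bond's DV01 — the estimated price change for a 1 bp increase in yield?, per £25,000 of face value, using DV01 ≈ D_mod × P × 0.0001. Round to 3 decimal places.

£11.029

Periodic yield y = 0.034.
  t   CF        PV=CF/(1+0.034)^t    t·PV
  1     1,125.00     1,088.0077     1,088.0077
  2     1,125.00     1,052.2319     2,104.4637
  3     1,125.00     1,017.6324     3,052.8971
  4     1,125.00       984.1706     3,936.6822
  5     1,125.00       951.8090     4,759.0452
  6     1,125.00       920.5117     5,523.0699
  7     1,125.00       890.2434     6,231.7036
  8     1,125.00       860.9704     6,887.7631
  9     1,125.00       832.6599     7,493.9395
  10   26,125.00    18,700.4007   187,004.0066
  Σ                 27,298.6376   228,081.5787
P = 27,298.6376; D_Mac = 8.35505 half-year periods = 4.17753 yrs; D_mod = 4.04016 yrs.
DV01 ≈ 4.04016 × 27,298.6376 × 0.0001 = 11.029090.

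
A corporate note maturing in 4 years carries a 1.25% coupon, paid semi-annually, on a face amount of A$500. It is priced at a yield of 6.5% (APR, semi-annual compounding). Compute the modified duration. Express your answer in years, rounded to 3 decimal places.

3.780 years

Periodic yield y = 0.0325. First find Macaulay duration:
  t   CF        PV=CF/(1+0.0325)^t    t·PV
  1        3.125         3.0266         3.0266
  2        3.125         2.9314         5.8627
  3        3.125         2.8391         8.5173
  4        3.125         2.7497        10.9989
  5        3.125         2.6632        13.3159
  6        3.125         2.5793        15.4761
  7        3.125         2.4982        17.4871
  8      503.125       389.5430     3,116.3441
  Σ                    408.8305     3,191.0287
P = 408.8305; Macaulay duration = 3,191.0287 / 408.8305 = 7.80526 half-year periods = 3.90263 years.
Modified duration = D_Mac / (1 + y) = 3.90263 / 1.0325 = 3.77979 years.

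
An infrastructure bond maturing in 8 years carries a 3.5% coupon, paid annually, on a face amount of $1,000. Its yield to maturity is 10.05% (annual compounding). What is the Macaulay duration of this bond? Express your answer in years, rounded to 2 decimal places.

Periodic yield y = 0.1005. Discount each cash flow and weight by its year:
  t   CF        PV=CF/(1+0.1005)^t    t·PV
  1        35.00        31.8037        31.8037
  2        35.00        28.8993        57.7987
  3        35.00        26.2602        78.7806
  4        35.00        23.8621        95.4482
  5        35.00        21.6829       108.4146
  6        35.00        19.7028       118.2167
  7        35.00        17.9035       125.3244
  8     1,035.00       481.0830     3,848.6637
  Σ                    651.1975     4,464.4507
Price P = Σ PV = 651.1975.
Macaulay duration = Σ(t·PV) / P = 4,464.4507 / 651.1975 = 6.85576 years.

6.86 years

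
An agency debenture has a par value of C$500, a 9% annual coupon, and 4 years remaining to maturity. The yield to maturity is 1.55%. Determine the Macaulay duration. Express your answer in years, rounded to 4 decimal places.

3.5909 years

Periodic yield y = 0.0155. Discount each cash flow and weight by its year:
  t   CF        PV=CF/(1+0.0155)^t    t·PV
  1        45.00        44.3131        44.3131
  2        45.00        43.6368        87.2736
  3        45.00        42.9707       128.9122
  4       545.00       512.4798     2,049.9194
  Σ                    643.4005     2,310.4183
Price P = Σ PV = 643.4005.
Macaulay duration = Σ(t·PV) / P = 2,310.4183 / 643.4005 = 3.59095 years.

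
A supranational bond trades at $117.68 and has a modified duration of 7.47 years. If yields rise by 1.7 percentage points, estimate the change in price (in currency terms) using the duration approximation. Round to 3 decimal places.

Duration approximation: ΔP/P ≈ -D_mod · Δy = -7.47 × (+0.017) = -0.126990.
ΔP ≈ 117.68 × (-0.126990) = -14.9441832.

-$14.944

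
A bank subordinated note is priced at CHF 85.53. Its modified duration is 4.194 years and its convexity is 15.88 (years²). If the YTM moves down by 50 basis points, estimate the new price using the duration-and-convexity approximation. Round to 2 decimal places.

CHF 87.34

Duration effect: -D_mod·Δy = -4.194 × (-0.005) = +0.020970
Convexity effect: ½·C·(Δy)² = 0.5 × 15.88 × (-0.005)² = +0.0001985
ΔP/P ≈ +0.020970 + 0.0001985 = +0.0211685
New price ≈ 85.53 × (1 + 0.0211685) = 87.340541805.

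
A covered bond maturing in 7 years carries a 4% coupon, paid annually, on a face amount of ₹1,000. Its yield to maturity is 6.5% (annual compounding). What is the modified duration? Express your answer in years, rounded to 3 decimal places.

Periodic yield y = 0.065. First find Macaulay duration:
  t   CF        PV=CF/(1+0.065)^t    t·PV
  1        40.00        37.5587        37.5587
  2        40.00        35.2664        70.5327
  3        40.00        33.1140        99.3419
  4        40.00        31.0929       124.3717
  5        40.00        29.1952       145.9762
  6        40.00        27.4134       164.4802
  7     1,040.00       669.2465     4,684.7252
  Σ                    862.8870     5,326.9866
P = 862.8870; Macaulay duration = 5,326.9866 / 862.8870 = 6.17345 years.
Modified duration = D_Mac / (1 + y) = 6.17345 / 1.065 = 5.79666 years.

5.797 years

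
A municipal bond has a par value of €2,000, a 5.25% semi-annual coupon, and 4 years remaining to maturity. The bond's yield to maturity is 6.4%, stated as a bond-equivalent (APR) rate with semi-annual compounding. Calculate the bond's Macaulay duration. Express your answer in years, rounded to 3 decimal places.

3.651 years

Periodic yield y = 0.032. Discount each cash flow and weight by its period:
  t   CF        PV=CF/(1+0.032)^t    t·PV
  1        52.50        50.8721        50.8721
  2        52.50        49.2947        98.5893
  3        52.50        47.7661       143.2984
  4        52.50        46.2850       185.1401
  5        52.50        44.8498       224.2492
  6        52.50        43.4591       260.7548
  7        52.50        42.1116       294.7810
  8     2,052.50     1,595.3118    12,762.4947
  Σ                  1,919.9503    14,020.1796
Price P = Σ PV = 1,919.9503.
Macaulay duration = Σ(t·PV) / P = 14,020.1796 / 1,919.9503 = 7.30237 half-year periods.
In years: 7.30237 / 2 = 3.65118 years.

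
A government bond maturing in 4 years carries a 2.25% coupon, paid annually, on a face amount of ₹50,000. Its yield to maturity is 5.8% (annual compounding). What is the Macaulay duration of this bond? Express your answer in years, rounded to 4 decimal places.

3.8597 years

Periodic yield y = 0.058. Discount each cash flow and weight by its year:
  t   CF        PV=CF/(1+0.058)^t    t·PV
  1     1,125.00     1,063.3270     1,063.3270
  2     1,125.00     1,005.0350     2,010.0700
  3     1,125.00       949.9386     2,849.8157
  4    51,125.00    40,802.8642   163,211.4569
  Σ                 43,821.1648   169,134.6696
Price P = Σ PV = 43,821.1648.
Macaulay duration = Σ(t·PV) / P = 169,134.6696 / 43,821.1648 = 3.85966 years.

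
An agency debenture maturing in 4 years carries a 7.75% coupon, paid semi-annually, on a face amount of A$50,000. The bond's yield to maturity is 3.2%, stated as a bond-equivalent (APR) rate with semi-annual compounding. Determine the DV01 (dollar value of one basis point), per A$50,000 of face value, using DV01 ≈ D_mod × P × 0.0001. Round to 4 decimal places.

A$20.4764

Periodic yield y = 0.016.
  t   CF        PV=CF/(1+0.016)^t    t·PV
  1     1,937.50     1,906.9882     1,906.9882
  2     1,937.50     1,876.9569     3,753.9138
  3     1,937.50     1,847.3985     5,542.1955
  4     1,937.50     1,818.3056     7,273.2225
  5     1,937.50     1,789.6709     8,948.3544
  6     1,937.50     1,761.4871    10,568.9225
  7     1,937.50     1,733.7471    12,136.2299
  8    51,937.50    45,743.7092   365,949.6739
  Σ                 58,478.2635   416,079.5007
P = 58,478.2635; D_Mac = 7.11511 half-year periods = 3.55756 yrs; D_mod = 3.50153 yrs.
DV01 ≈ 3.50153 × 58,478.2635 × 0.0001 = 20.476353.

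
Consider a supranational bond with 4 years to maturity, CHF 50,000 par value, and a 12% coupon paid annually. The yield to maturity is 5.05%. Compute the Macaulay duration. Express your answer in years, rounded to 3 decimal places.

3.467 years

Periodic yield y = 0.0505. Discount each cash flow and weight by its year:
  t   CF        PV=CF/(1+0.0505)^t    t·PV
  1     6,000.00     5,711.5659     5,711.5659
  2     6,000.00     5,436.9975    10,873.9951
  3     6,000.00     5,175.6283    15,526.8849
  4    56,000.00    45,983.6880   183,934.7521
  Σ                 62,307.8798   216,047.1981
Price P = Σ PV = 62,307.8798.
Macaulay duration = Σ(t·PV) / P = 216,047.1981 / 62,307.8798 = 3.46741 years.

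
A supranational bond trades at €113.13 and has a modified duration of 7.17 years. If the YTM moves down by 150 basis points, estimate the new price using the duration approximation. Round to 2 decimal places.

Duration approximation: ΔP/P ≈ -D_mod · Δy = -7.17 × (-0.015) = +0.107550.
New price ≈ 113.13 × (1 + 0.107550) = 125.2971315.

€125.30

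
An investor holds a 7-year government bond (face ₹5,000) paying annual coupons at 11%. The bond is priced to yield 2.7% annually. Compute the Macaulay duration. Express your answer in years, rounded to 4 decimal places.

Periodic yield y = 0.027. Discount each cash flow and weight by its year:
  t   CF        PV=CF/(1+0.027)^t    t·PV
  1       550.00       535.5404       535.5404
  2       550.00       521.4610     1,042.9219
  3       550.00       507.7517     1,523.2550
  4       550.00       494.4028     1,977.6112
  5       550.00       481.4049     2,407.0243
  6       550.00       468.7486     2,812.4919
  7     5,550.00     4,605.7449    32,240.2142
  Σ                  7,615.0542    42,539.0589
Price P = Σ PV = 7,615.0542.
Macaulay duration = Σ(t·PV) / P = 42,539.0589 / 7,615.0542 = 5.58618 years.

5.5862 years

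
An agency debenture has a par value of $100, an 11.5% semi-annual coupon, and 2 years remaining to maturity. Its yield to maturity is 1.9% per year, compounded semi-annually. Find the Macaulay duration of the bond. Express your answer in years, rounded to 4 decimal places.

Periodic yield y = 0.0095. Discount each cash flow and weight by its period:
  t   CF        PV=CF/(1+0.0095)^t    t·PV
  1         5.75         5.6959         5.6959
  2         5.75         5.6423        11.2846
  3         5.75         5.5892        16.7676
  4       105.75       101.8252       407.3006
  Σ                    118.7525       441.0487
Price P = Σ PV = 118.7525.
Macaulay duration = Σ(t·PV) / P = 441.0487 / 118.7525 = 3.71402 half-year periods.
In years: 3.71402 / 2 = 1.85701 years.

1.8570 years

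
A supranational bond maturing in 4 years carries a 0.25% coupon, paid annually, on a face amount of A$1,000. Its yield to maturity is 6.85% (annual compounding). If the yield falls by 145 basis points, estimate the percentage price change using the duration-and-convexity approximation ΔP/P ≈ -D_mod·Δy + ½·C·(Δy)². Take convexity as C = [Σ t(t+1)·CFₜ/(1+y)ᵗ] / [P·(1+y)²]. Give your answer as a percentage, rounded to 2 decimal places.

With y = 0.0685:
  t   CF        PV=CF/(1+0.0685)^t    t·PV        t(t+1)·PV
  1         2.50         2.3397         2.3397           4.6795
  2         2.50         2.1897         4.3795          13.1384
  3         2.50         2.0494         6.1481          24.5922
  4     1,002.50       769.1061     3,076.4245      15,382.1227
  Σ                    775.6849     3,089.2918      15,424.5328
P = 775.6849; D_Mac = 3.98266 yrs; D_mod = 3.72734 yrs; C = 17.41717.
Duration effect: -3.72734 × (-0.0145) = +0.054046
Convexity effect: 0.5 × 17.41717 × (-0.0145)² = +0.0018310
ΔP/P ≈ +0.054046 + 0.0018310 = +0.055877 = +5.5877%.

+5.59%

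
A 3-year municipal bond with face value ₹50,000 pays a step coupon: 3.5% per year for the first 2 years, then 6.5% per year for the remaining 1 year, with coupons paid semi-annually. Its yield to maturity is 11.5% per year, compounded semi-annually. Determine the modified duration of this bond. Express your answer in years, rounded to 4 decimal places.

Periodic yield y = 0.0575. First find Macaulay duration:
  t   CF        PV=CF/(1+0.0575)^t    t·PV
  1       875.00       827.4232       827.4232
  2       875.00       782.4333     1,564.8665
  3       875.00       739.8896     2,219.6688
  4       875.00       699.6592     2,798.6368
  5     1,625.00     1,228.7159     6,143.5796
  6    51,625.00    36,912.8696   221,477.2175
  Σ                 41,190.9907   235,031.3924
P = 41,190.9907; Macaulay duration = 235,031.3924 / 41,190.9907 = 5.70589 half-year periods = 2.85295 years.
Modified duration = D_Mac / (1 + y) = 2.85295 / 1.0575 = 2.69782 years.

2.6978 years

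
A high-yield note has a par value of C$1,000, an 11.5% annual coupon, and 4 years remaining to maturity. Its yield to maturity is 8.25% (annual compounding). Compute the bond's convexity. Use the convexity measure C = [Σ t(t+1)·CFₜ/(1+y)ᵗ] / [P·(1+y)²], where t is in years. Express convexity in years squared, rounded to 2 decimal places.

13.98

With y = 0.0825:
  t   CF        PV=CF/(1+0.0825)^t    t·PV        t(t+1)·PV
  1       115.00       106.2356       106.2356         212.4711
  2       115.00        98.1391       196.2782         588.8345
  3       115.00        90.6597       271.9790       1,087.9160
  4     1,115.00       812.0135     3,248.0540      16,240.2699
  Σ                  1,107.0478     3,822.5467      18,129.4916
P = 1,107.0478.
Convexity = Σ t(t+1)·PV / [P·(1+y)²] = 18,129.4916 / (1,107.0478 × 1.171806) = 13.97537.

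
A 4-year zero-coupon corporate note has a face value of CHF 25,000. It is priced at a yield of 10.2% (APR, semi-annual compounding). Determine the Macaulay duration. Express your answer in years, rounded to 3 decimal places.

A zero-coupon bond has a single cash flow at maturity, so its Macaulay duration equals its maturity: 4 years.
(Equivalently: 8 semi-annual periods ÷ 2 = 4 years.)

4.000 years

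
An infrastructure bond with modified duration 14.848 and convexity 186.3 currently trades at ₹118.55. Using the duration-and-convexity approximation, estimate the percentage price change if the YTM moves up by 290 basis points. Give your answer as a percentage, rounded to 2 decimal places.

-35.23%

Duration effect: -D_mod·Δy = -14.848 × (+0.029) = -0.430592
Convexity effect: ½·C·(Δy)² = 0.5 × 186.3 × (0.029)² = +0.07833915
ΔP/P ≈ -0.430592 + 0.07833915 = -0.35225285
= -35.225285%.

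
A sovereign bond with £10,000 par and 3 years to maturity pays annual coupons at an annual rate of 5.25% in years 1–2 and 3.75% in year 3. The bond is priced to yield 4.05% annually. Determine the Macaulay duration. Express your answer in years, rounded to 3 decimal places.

Periodic yield y = 0.0405. Discount each cash flow and weight by its year:
  t   CF        PV=CF/(1+0.0405)^t    t·PV
  1       525.00       504.5651       504.5651
  2       525.00       484.9256       969.8513
  3    10,375.00     9,210.0471    27,630.1413
  Σ                 10,199.5379    29,104.5577
Price P = Σ PV = 10,199.5379.
Macaulay duration = Σ(t·PV) / P = 29,104.5577 / 10,199.5379 = 2.85352 years.

2.854 years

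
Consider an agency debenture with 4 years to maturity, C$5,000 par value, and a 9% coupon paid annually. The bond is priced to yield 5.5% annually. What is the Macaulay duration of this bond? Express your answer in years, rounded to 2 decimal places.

3.56 years

Periodic yield y = 0.055. Discount each cash flow and weight by its year:
  t   CF        PV=CF/(1+0.055)^t    t·PV
  1       450.00       426.5403       426.5403
  2       450.00       404.3036       808.6072
  3       450.00       383.2261     1,149.6784
  4     5,450.00     4,399.3313    17,597.3250
  Σ                  5,613.4013    19,982.1509
Price P = Σ PV = 5,613.4013.
Macaulay duration = Σ(t·PV) / P = 19,982.1509 / 5,613.4013 = 3.55972 years.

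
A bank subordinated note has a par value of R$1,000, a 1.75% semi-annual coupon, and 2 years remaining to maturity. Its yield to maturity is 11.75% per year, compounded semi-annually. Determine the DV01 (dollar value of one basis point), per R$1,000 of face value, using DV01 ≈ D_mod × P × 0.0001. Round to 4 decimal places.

Periodic yield y = 0.05875.
  t   CF        PV=CF/(1+0.05875)^t    t·PV
  1         8.75         8.2645         8.2645
  2         8.75         7.8059        15.6117
  3         8.75         7.3727        22.1182
  4     1,008.75       802.8046     3,211.2184
  Σ                    826.2477     3,257.2128
P = 826.2477; D_Mac = 3.94217 half-year periods = 1.97109 yrs; D_mod = 1.86171 yrs.
DV01 ≈ 1.86171 × 826.2477 × 0.0001 = 0.153824.

R$0.1538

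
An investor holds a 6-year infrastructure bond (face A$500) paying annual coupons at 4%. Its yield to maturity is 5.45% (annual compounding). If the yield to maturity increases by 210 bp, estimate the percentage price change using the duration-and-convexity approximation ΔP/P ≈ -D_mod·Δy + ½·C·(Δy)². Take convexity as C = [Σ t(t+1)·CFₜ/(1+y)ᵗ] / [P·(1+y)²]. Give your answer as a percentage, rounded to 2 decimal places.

-10.08%

With y = 0.0545:
  t   CF        PV=CF/(1+0.0545)^t    t·PV        t(t+1)·PV
  1        20.00        18.9663        18.9663          37.9327
  2        20.00        17.9861        35.9722         107.9166
  3        20.00        17.0565        51.1695         204.6782
  4        20.00        16.1750        64.6999         323.4995
  5        20.00        15.3390        76.6950         460.1700
  6       520.00       378.2020     2,269.2121      15,884.4847
  Σ                    463.7249     2,516.7151      17,018.6816
P = 463.7249; D_Mac = 5.42717 yrs; D_mod = 5.14668 yrs; C = 33.00443.
Duration effect: -5.14668 × (+0.021) = -0.108080
Convexity effect: 0.5 × 33.00443 × (0.021)² = +0.0072775
ΔP/P ≈ -0.108080 + 0.0072775 = -0.100803 = -10.0803%.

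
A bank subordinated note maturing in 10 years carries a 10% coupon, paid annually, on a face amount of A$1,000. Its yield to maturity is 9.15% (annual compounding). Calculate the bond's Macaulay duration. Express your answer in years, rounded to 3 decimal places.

Periodic yield y = 0.0915. Discount each cash flow and weight by its year:
  t   CF        PV=CF/(1+0.0915)^t    t·PV
  1       100.00        91.6170        91.6170
  2       100.00        83.9368       167.8736
  3       100.00        76.9004       230.7013
  4       100.00        70.4539       281.8156
  5       100.00        64.5478       322.7389
  6       100.00        59.1368       354.8206
  7       100.00        54.1794       379.2555
  8       100.00        49.6375       397.1002
  9       100.00        45.4764       409.2878
  10    1,100.00       458.3057     4,583.0573
  Σ                  1,054.1918     7,218.2678
Price P = Σ PV = 1,054.1918.
Macaulay duration = Σ(t·PV) / P = 7,218.2678 / 1,054.1918 = 6.84721 years.

6.847 years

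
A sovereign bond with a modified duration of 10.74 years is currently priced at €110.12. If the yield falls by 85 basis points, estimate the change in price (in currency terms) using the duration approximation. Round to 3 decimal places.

+€10.053

Duration approximation: ΔP/P ≈ -D_mod · Δy = -10.74 × (-0.0085) = +0.091290.
ΔP ≈ 110.12 × (+0.091290) = +10.0528548.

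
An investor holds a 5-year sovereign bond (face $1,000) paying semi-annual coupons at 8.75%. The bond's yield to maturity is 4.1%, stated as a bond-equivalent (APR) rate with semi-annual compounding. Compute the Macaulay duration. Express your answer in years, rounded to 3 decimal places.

Periodic yield y = 0.0205. Discount each cash flow and weight by its period:
  t   CF        PV=CF/(1+0.0205)^t    t·PV
  1        43.75        42.8711        42.8711
  2        43.75        42.0099        84.0199
  3        43.75        41.1660       123.4981
  4        43.75        40.3391       161.3563
  5        43.75        39.5287       197.6437
  6        43.75        38.7347       232.4081
  7        43.75        37.9566       265.6960
  8        43.75        37.1941       297.5528
  9        43.75        36.4469       328.0224
  10    1,043.75       852.0526     8,520.5258
  Σ                  1,208.2998    10,253.5943
Price P = Σ PV = 1,208.2998.
Macaulay duration = Σ(t·PV) / P = 10,253.5943 / 1,208.2998 = 8.48597 half-year periods.
In years: 8.48597 / 2 = 4.24298 years.

4.243 years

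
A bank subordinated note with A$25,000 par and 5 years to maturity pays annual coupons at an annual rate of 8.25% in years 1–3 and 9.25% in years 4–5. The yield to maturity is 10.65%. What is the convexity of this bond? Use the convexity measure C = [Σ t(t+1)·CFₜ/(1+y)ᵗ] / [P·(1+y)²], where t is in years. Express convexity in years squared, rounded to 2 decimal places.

19.71

With y = 0.1065:
  t   CF        PV=CF/(1+0.1065)^t    t·PV        t(t+1)·PV
  1     2,062.50     1,863.9855     1,863.9855       3,727.9711
  2     2,062.50     1,684.5780     3,369.1560      10,107.4679
  3     2,062.50     1,522.4383     4,567.3149      18,269.2597
  4     2,312.50     1,542.6808     6,170.7231      30,853.6156
  5    27,312.50    16,466.6162    82,333.0810     493,998.4858
  Σ                 23,080.2988    98,304.2605     556,956.8000
P = 23,080.2988.
Convexity = Σ t(t+1)·PV / [P·(1+y)²] = 556,956.8000 / (23,080.2988 × 1.224342) = 19.70957.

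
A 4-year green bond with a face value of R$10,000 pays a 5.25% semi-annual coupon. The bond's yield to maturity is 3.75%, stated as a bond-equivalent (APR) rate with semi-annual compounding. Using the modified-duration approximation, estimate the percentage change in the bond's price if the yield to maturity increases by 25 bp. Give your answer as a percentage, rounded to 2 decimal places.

Periodic yield y = 0.01875. Modified duration first:
  t   CF        PV=CF/(1+0.01875)^t    t·PV
  1       262.50       257.6687       257.6687
  2       262.50       252.9263       505.8527
  3       262.50       248.2713       744.8138
  4       262.50       243.7018       974.8074
  5       262.50       239.2165     1,196.0827
  6       262.50       234.8138     1,408.8827
  7       262.50       230.4921     1,613.4444
  8    10,262.50     8,845.2924    70,762.3395
  Σ                 10,552.3830    77,463.8918
P = 10,552.3830; D_Mac = 7.34089 half-year periods = 3.67045 yrs; D_mod = 3.67045/(1+0.01875) = 3.60289 yrs.
ΔP/P ≈ -D_mod · Δy = -3.60289 × (+0.0025) = -0.009007 = -0.9007%.

-0.90%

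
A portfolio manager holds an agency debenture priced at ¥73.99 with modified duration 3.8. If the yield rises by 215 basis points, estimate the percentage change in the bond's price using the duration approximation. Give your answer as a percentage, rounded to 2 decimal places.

-8.17%

Duration approximation: ΔP/P ≈ -D_mod · Δy = -3.8 × (+0.0215) = -0.081700.
As a percentage: -8.1700%.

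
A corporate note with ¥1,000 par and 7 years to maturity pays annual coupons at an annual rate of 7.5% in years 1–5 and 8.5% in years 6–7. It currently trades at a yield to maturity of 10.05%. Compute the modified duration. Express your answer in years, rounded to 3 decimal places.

5.092 years

Periodic yield y = 0.1005. First find Macaulay duration:
  t   CF        PV=CF/(1+0.1005)^t    t·PV
  1        75.00        68.1508        68.1508
  2        75.00        61.9272       123.8543
  3        75.00        56.2718       168.8155
  4        75.00        51.1330       204.5319
  5        75.00        46.4634       232.3170
  6        85.00        47.8496       287.0978
  7     1,085.00       555.0082     3,885.0575
  Σ                    886.8041     4,969.8249
P = 886.8041; Macaulay duration = 4,969.8249 / 886.8041 = 5.60420 years.
Modified duration = D_Mac / (1 + y) = 5.60420 / 1.1005 = 5.09241 years.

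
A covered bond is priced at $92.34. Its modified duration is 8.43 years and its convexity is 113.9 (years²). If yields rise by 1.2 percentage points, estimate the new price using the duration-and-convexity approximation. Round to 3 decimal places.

Duration effect: -D_mod·Δy = -8.43 × (+0.012) = -0.101160
Convexity effect: ½·C·(Δy)² = 0.5 × 113.9 × (0.012)² = +0.0082008
ΔP/P ≈ -0.101160 + 0.0082008 = -0.0929592
New price ≈ 92.34 × (1 - 0.0929592) = 83.756147472.

$83.756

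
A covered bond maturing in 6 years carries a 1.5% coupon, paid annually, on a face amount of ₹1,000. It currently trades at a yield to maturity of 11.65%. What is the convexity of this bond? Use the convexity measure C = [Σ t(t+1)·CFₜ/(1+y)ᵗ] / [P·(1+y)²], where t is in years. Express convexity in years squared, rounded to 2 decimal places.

31.46

With y = 0.1165:
  t   CF        PV=CF/(1+0.1165)^t    t·PV        t(t+1)·PV
  1        15.00        13.4348        13.4348          26.8697
  2        15.00        12.0330        24.0660          72.1980
  3        15.00        10.7774        32.3323         129.3291
  4        15.00         9.6529        38.6115         193.0574
  5        15.00         8.6456        43.2282         259.3695
  6     1,015.00       523.9788     3,143.8725      22,007.1077
  Σ                    578.5225     3,295.5454      22,687.9313
P = 578.5225.
Convexity = Σ t(t+1)·PV / [P·(1+y)²] = 22,687.9313 / (578.5225 × 1.246572) = 31.45989.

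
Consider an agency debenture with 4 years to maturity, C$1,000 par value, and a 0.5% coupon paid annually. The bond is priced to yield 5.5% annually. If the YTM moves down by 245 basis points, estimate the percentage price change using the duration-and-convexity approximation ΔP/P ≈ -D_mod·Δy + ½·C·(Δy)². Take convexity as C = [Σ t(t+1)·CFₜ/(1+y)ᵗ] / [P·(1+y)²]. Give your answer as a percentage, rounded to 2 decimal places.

+9.75%

With y = 0.055:
  t   CF        PV=CF/(1+0.055)^t    t·PV        t(t+1)·PV
  1         5.00         4.7393         4.7393           9.4787
  2         5.00         4.4923         8.9845          26.9536
  3         5.00         4.2581        12.7742          51.0968
  4     1,005.00       811.2528     3,245.0113      16,225.0565
  Σ                    824.7425     3,271.5094      16,312.5856
P = 824.7425; D_Mac = 3.96670 yrs; D_mod = 3.75991 yrs; C = 17.77049.
Duration effect: -3.75991 × (-0.0245) = +0.092118
Convexity effect: 0.5 × 17.77049 × (-0.0245)² = +0.0053334
ΔP/P ≈ +0.092118 + 0.0053334 = +0.097451 = +9.7451%.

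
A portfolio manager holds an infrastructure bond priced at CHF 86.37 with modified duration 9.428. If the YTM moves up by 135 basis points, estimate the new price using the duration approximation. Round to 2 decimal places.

Duration approximation: ΔP/P ≈ -D_mod · Δy = -9.428 × (+0.0135) = -0.127278.
New price ≈ 86.37 × (1 - 0.127278) = 75.37699914.

CHF 75.38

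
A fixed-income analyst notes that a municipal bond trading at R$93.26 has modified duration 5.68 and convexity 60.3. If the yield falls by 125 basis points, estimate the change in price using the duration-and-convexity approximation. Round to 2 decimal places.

+R$7.06

Duration effect: -D_mod·Δy = -5.68 × (-0.0125) = +0.071000
Convexity effect: ½·C·(Δy)² = 0.5 × 60.3 × (-0.0125)² = +0.0047109375
ΔP/P ≈ +0.071000 + 0.0047109375 = +0.0757109375
ΔP ≈ 93.26 × (+0.0757109375) = +7.06080203125.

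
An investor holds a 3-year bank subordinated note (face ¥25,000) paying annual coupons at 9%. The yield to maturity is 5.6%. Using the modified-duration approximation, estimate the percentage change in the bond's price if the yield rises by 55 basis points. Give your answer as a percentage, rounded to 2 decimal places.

-1.44%

Periodic yield y = 0.056. Modified duration first:
  t   CF        PV=CF/(1+0.056)^t    t·PV
  1     2,250.00     2,130.6818     2,130.6818
  2     2,250.00     2,017.6911     4,035.3822
  3    27,250.00    23,140.6073    69,421.8218
  Σ                 27,288.9802    75,587.8859
P = 27,288.9802; D_Mac = 2.76991 yrs; D_mod = 2.76991/(1+0.056) = 2.62302 yrs.
ΔP/P ≈ -D_mod · Δy = -2.62302 × (+0.0055) = -0.014427 = -1.4427%.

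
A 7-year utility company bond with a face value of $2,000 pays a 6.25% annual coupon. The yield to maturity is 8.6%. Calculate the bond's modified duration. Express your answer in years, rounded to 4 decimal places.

Periodic yield y = 0.086. First find Macaulay duration:
  t   CF        PV=CF/(1+0.086)^t    t·PV
  1       125.00       115.1013       115.1013
  2       125.00       105.9865       211.9729
  3       125.00        97.5934       292.7803
  4       125.00        89.8650       359.4601
  5       125.00        82.7486       413.7432
  6       125.00        76.1958       457.1748
  7     2,125.00     1,192.7520     8,349.2641
  Σ                  1,760.2427    10,199.4967
P = 1,760.2427; Macaulay duration = 10,199.4967 / 1,760.2427 = 5.79437 years.
Modified duration = D_Mac / (1 + y) = 5.79437 / 1.086 = 5.33552 years.

5.3355 years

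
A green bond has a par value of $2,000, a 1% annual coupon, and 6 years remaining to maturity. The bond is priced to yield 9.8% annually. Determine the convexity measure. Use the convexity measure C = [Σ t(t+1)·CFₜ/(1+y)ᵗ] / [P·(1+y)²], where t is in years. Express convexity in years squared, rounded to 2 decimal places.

With y = 0.098:
  t   CF        PV=CF/(1+0.098)^t    t·PV        t(t+1)·PV
  1        20.00        18.2149        18.2149          36.4299
  2        20.00        16.5892        33.1784          99.5352
  3        20.00        15.1086        45.3257         181.3027
  4        20.00        13.7601        55.0403         275.2014
  5        20.00        12.5319        62.6597         375.9582
  6     2,020.00     1,152.7558     6,916.5350      48,415.7450
  Σ                  1,228.9605     7,130.9540      49,384.1723
P = 1,228.9605.
Convexity = Σ t(t+1)·PV / [P·(1+y)²] = 49,384.1723 / (1,228.9605 × 1.205604) = 33.33076.

33.33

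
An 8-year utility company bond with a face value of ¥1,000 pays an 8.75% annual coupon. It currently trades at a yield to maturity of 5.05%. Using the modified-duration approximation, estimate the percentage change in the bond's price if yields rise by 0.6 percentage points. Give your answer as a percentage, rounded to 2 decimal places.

Periodic yield y = 0.0505. Modified duration first:
  t   CF        PV=CF/(1+0.0505)^t    t·PV
  1        87.50        83.2937        83.2937
  2        87.50        79.2895       158.5791
  3        87.50        75.4779       226.4337
  4        87.50        71.8495       287.3981
  5        87.50        68.3955       341.9777
  6        87.50        65.1076       390.6456
  7        87.50        61.9777       433.8441
  8     1,087.50       733.2648     5,866.1181
  Σ                  1,238.6563     7,788.2900
P = 1,238.6563; D_Mac = 6.28769 yrs; D_mod = 6.28769/(1+0.0505) = 5.98543 yrs.
ΔP/P ≈ -D_mod · Δy = -5.98543 × (+0.006) = -0.035913 = -3.5913%.

-3.59%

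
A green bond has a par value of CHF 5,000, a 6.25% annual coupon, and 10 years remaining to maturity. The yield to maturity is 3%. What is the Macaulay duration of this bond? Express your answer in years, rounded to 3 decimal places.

Periodic yield y = 0.03. Discount each cash flow and weight by its year:
  t   CF        PV=CF/(1+0.03)^t    t·PV
  1       312.50       303.3981       303.3981
  2       312.50       294.5612       589.1224
  3       312.50       285.9818       857.9453
  4       312.50       277.6522     1,110.6088
  5       312.50       269.5652     1,347.8262
  6       312.50       261.7138     1,570.2830
  7       312.50       254.0911     1,778.6377
  8       312.50       246.6904     1,973.5231
  9       312.50       239.5052     2,155.5471
  10    5,312.50     3,952.9989    39,529.9892
  Σ                  6,386.1580    51,216.8809
Price P = Σ PV = 6,386.1580.
Macaulay duration = Σ(t·PV) / P = 51,216.8809 / 6,386.1580 = 8.01998 years.

8.020 years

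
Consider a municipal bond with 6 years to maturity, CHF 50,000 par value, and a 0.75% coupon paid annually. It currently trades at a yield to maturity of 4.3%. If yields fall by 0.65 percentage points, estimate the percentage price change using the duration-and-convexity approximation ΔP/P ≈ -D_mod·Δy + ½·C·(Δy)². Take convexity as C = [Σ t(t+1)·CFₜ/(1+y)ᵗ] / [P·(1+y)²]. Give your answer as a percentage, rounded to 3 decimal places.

+3.741%

With y = 0.043:
  t   CF        PV=CF/(1+0.043)^t    t·PV        t(t+1)·PV
  1       375.00       359.5398       359.5398         719.0796
  2       375.00       344.7170       689.4339       2,068.3018
  3       375.00       330.5052       991.5157       3,966.0628
  4       375.00       316.8794     1,267.5177       6,337.5884
  5       375.00       303.8154     1,519.0768       9,114.4608
  6    50,375.00    39,129.9424   234,779.6544   1,643,457.5807
  Σ                 40,785.3992   239,606.7383   1,665,663.0740
P = 40,785.3992; D_Mac = 5.87482 yrs; D_mod = 5.63261 yrs; C = 37.54169.
Duration effect: -5.63261 × (-0.0065) = +0.036612
Convexity effect: 0.5 × 37.54169 × (-0.0065)² = +0.0007931
ΔP/P ≈ +0.036612 + 0.0007931 = +0.037405 = +3.7405%.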